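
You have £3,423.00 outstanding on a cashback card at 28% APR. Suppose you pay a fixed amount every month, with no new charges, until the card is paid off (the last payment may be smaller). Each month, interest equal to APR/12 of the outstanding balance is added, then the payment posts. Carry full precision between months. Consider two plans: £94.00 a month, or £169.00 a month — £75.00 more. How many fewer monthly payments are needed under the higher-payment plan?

55 fewer payments

Monthly rate r = 28%/12 = 2.33333% = 0.0233333.
At £94.00/mo: n = ⌈−ln(1 − rB₀/P)/ln(1+r)⌉ = 83 payments (last £14.99); total interest = total paid − £3,423.00 = £4,299.99.
At £169.00/mo: 28 payments (last £125.23); total interest £1,265.23.
Payments saved = 83 − 28 = 55.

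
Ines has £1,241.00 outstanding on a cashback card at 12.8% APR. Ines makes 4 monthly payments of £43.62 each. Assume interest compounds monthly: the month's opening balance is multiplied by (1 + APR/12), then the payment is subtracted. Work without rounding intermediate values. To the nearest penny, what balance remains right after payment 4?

Monthly rate r = 12.8%/12 = 1.06667% = 0.0106667.
Each month: B ← B·(1+r) − £43.62.
Month 1: interest £13.24; balance after payment £1,210.62.
Month 2: interest £12.91; balance after payment £1,179.91.
Month 3: interest £12.59; balance after payment £1,148.88.
Month 4: interest £12.25; balance after payment £1,117.51.

£1,117.51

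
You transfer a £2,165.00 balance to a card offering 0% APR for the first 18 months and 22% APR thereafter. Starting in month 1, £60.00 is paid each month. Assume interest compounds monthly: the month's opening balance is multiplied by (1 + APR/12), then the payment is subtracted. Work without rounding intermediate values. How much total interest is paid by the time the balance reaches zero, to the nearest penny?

Promo months 1–18 at r₀ = 0%/12 = 0; months 19+ at r₁ = 22%/12 = 0.0183333.
After month 18 (no interest yet): B = £2,165.00 − 18·£60.00 = £1,085.00.
Then at r₁ with £60.00/mo: n₂ = −ln(1 − r₁·B/P)/ln(1+r₁) ≈ 22.17 → 23 more payments.
Total paid = 40·£60.00 + £10.25 = £2,410.25; interest = £2,410.25 − £2,165.00 = £245.25.

£245.25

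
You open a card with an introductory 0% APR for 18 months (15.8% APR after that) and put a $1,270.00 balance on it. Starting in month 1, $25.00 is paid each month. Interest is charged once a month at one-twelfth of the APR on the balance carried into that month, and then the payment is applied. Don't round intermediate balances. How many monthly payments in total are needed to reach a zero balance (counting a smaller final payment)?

Promo months 1–18 at r₀ = 0%/12 = 0; months 19+ at r₁ = 15.8%/12 = 0.0131667.
After month 18 (no interest yet): B = $1,270.00 − 18·$25.00 = $820.00.
Then at r₁ with $25.00/mo: n₂ = −ln(1 − r₁·B/P)/ln(1+r₁) ≈ 43.22 → 44 more payments.

62 months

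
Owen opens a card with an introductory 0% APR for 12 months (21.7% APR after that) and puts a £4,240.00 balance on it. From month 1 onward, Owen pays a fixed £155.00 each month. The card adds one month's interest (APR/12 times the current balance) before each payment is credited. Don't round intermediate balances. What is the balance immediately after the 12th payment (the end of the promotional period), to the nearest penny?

Promo months 1–12 at r₀ = 0%/12 = 0; months 13+ at r₁ = 21.7%/12 = 0.0180833.
After month 12 (no interest yet): B = £4,240.00 − 12·£155.00 = £2,380.00.

£2,380.00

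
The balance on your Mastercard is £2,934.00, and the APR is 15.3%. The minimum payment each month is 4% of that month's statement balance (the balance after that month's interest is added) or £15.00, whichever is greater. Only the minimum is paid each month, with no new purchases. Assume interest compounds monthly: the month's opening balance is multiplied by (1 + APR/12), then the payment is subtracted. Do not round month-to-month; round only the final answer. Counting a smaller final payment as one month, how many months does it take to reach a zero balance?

104 months

Monthly rate r = 15.3%/12 = 1.275% = 0.01275.
While 4% of the post-interest balance exceeds £15.00, each month B ← (B·(1+r))·(1 − 0.04), i.e. B shrinks by the factor (1+r)·0.96 = 0.97224.
This holds for months 1–74. Entering month 75 the balance is £365.34; 4% of the post-interest balance is now below £15.00, so the flat £15.00 minimum applies from here.
From month 75 a fixed £15.00 at rate r clears £365.34 in 30 more payments. Total: 74 + 30 = 104 months.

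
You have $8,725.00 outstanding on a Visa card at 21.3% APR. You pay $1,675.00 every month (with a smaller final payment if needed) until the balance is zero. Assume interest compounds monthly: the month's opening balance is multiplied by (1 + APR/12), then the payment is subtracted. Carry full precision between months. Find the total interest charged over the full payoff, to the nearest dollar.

$515

Monthly rate r = 21.3%/12 = 1.775% = 0.01775.
Payoff takes n = ⌈−ln(1 − rB₀/P)/ln(1+r)⌉ = ⌈5.514⌉ = 6 payments; the last is $864.77.
Total paid = 5·$1,675.00 + $864.77 = $9,239.77.
Total interest = total paid − principal = $9,239.77 − $8,725.00 = $514.77.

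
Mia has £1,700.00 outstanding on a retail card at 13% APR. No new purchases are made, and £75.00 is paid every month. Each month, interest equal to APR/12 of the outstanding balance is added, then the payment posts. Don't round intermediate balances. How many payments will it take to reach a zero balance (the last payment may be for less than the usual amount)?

Monthly rate r = 13%/12 = 1.08333% = 0.0108333.
Recurrence: B ← B·(1+r) − £75.00.
Month 1: interest £18.42; balance after payment £1,643.42.
Month 2: interest £17.80; balance after payment £1,586.22.
Closed form: n = −ln(1 − rB₀/P)/ln(1+r) = −ln(0.75444)/ln(1.01083) ≈ 26.151, so the balance reaches zero during payment 27.

27 payments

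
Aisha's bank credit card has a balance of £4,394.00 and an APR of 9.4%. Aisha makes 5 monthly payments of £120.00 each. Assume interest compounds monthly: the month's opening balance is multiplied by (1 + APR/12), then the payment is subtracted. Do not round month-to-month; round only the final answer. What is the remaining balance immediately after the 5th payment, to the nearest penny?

£3,959.34

Monthly rate r = 9.4%/12 = 0.783333% = 0.00783333.
Each month: B ← B·(1+r) − £120.00.
Month 1: interest £34.42; balance after payment £4,308.42.
Month 2: interest £33.75; balance after payment £4,222.17.
Month 3: interest £33.07; balance after payment £4,135.24.
Month 4: interest £32.39; balance after payment £4,047.64.
Month 5: interest £31.71; balance after payment £3,959.34.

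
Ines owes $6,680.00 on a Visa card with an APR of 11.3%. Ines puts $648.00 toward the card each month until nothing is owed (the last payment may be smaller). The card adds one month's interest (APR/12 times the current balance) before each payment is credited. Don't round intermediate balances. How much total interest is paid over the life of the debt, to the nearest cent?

$380.18

Monthly rate r = 11.3%/12 = 0.941667% = 0.00941667.
Payoff takes n = ⌈−ln(1 − rB₀/P)/ln(1+r)⌉ = ⌈10.895⌉ = 11 payments; the last is $580.18.
Total paid = 10·$648.00 + $580.18 = $7,060.18.
Total interest = total paid − principal = $7,060.18 − $6,680.00 = $380.18.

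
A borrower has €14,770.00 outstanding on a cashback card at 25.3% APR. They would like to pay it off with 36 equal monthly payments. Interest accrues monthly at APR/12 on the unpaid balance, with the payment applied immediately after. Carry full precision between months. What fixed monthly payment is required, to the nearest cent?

€589.60

Monthly rate r = 25.3%/12 = 2.10833% = 0.0210833.
Level-payment amortization: P = B₀·r / (1 − (1+r)^(−n)) = 14770.00·0.0210833 / (1 − 1.02108^(−36)).
Denominator 1 − (1+r)^(−36) = 0.528157288.
P = 311.401 / 0.528157288 ≈ 589.60.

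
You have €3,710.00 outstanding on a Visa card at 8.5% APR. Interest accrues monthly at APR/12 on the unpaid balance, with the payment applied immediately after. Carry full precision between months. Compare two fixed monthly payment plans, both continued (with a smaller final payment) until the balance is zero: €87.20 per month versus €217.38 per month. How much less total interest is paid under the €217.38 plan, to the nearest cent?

€462.33

Monthly rate r = 8.5%/12 = 0.708333% = 0.00708333.
At €87.20/mo: n = ⌈−ln(1 − rB₀/P)/ln(1+r)⌉ = 51 payments (last €70.60); total interest = total paid − €3,710.00 = €720.60.
At €217.38/mo: 19 payments (last €55.43); total interest €258.27.
Interest saved = €720.60 − €258.27 = €462.33.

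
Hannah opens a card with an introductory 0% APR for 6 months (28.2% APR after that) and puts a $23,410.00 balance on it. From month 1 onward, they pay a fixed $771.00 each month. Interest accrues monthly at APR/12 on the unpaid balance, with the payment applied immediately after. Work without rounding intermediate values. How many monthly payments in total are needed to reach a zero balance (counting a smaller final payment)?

43 months

Promo months 1–6 at r₀ = 0%/12 = 0; months 7+ at r₁ = 28.2%/12 = 0.0235.
After month 6 (no interest yet): B = $23,410.00 − 6·$771.00 = $18,784.00.
Then at r₁ with $771.00/mo: n₂ = −ln(1 − r₁·B/P)/ln(1+r₁) ≈ 36.59 → 37 more payments.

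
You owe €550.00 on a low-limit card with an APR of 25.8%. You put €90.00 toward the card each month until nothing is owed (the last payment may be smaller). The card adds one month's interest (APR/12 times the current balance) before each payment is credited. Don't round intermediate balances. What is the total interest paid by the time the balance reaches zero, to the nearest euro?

€46

Monthly rate r = 25.8%/12 = 2.15% = 0.0215.
Payoff takes n = ⌈−ln(1 − rB₀/P)/ln(1+r)⌉ = ⌈6.622⌉ = 7 payments; the last is €56.19.
Total paid = 6·€90.00 + €56.19 = €596.19.
Total interest = total paid − principal = €596.19 − €550.00 = €46.19.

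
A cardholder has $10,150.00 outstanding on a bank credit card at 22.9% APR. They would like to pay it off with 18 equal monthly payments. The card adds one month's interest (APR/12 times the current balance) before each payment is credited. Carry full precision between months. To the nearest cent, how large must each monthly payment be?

Monthly rate r = 22.9%/12 = 1.90833% = 0.0190833.
Level-payment amortization: P = B₀·r / (1 − (1+r)^(−n)) = 10150.00·0.0190833 / (1 − 1.01908^(−18)).
Denominator 1 − (1+r)^(−18) = 0.288417238.
P = 193.696 / 0.288417238 ≈ 671.58.

$671.58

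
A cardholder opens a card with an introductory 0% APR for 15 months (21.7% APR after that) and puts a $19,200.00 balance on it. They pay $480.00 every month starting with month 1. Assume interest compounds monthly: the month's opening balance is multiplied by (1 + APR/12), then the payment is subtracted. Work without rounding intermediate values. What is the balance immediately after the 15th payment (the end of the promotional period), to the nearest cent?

$12,000.00

Promo months 1–15 at r₀ = 0%/12 = 0; months 16+ at r₁ = 21.7%/12 = 0.0180833.
After month 15 (no interest yet): B = $19,200.00 − 15·$480.00 = $12,000.00.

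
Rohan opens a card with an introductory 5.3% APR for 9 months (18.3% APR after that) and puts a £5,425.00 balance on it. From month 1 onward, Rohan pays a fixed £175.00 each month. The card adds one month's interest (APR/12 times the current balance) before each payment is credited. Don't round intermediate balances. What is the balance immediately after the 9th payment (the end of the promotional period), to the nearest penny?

Promo months 1–9 at r₀ = 5.3%/12 = 0.00441667; months 10+ at r₁ = 18.3%/12 = 0.01525.
After month 9: iterate B ← B·(1+r₀) − £175.00 for 9 months → £4,041.38.

£4,041.38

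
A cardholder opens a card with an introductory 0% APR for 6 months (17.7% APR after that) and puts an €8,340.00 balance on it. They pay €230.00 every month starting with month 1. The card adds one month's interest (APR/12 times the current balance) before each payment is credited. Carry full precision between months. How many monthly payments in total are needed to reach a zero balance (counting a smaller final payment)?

Promo months 1–6 at r₀ = 0%/12 = 0; months 7+ at r₁ = 17.7%/12 = 0.01475.
After month 6 (no interest yet): B = €8,340.00 − 6·€230.00 = €6,960.00.
Then at r₁ with €230.00/mo: n₂ = −ln(1 − r₁·B/P)/ln(1+r₁) ≈ 40.38 → 41 more payments.

47 payments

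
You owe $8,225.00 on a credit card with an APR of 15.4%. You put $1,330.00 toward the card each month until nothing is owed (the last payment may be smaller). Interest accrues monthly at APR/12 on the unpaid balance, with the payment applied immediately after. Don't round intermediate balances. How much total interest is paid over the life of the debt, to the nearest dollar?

$402

Monthly rate r = 15.4%/12 = 1.28333% = 0.0128333.
Payoff takes n = ⌈−ln(1 − rB₀/P)/ln(1+r)⌉ = ⌈6.485⌉ = 7 payments; the last is $646.74.
Total paid = 6·$1,330.00 + $646.74 = $8,626.74.
Total interest = total paid − principal = $8,626.74 − $8,225.00 = $401.74.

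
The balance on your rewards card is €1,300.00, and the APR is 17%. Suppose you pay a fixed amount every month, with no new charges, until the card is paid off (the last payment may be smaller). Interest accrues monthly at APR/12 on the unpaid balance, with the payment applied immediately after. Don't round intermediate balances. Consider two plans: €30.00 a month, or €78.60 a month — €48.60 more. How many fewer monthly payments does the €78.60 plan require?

49 fewer payments

Monthly rate r = 17%/12 = 1.41667% = 0.0141667.
At €30.00/mo: n = ⌈−ln(1 − rB₀/P)/ln(1+r)⌉ = 68 payments (last €19.51); total interest = total paid − €1,300.00 = €729.51.
At €78.60/mo: 19 payments (last €76.93); total interest €191.73.
Payments saved = 68 − 19 = 49.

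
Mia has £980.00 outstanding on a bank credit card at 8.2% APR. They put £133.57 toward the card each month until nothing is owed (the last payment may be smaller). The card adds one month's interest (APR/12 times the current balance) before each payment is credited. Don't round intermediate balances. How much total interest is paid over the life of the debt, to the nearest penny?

£28.96

Monthly rate r = 8.2%/12 = 0.683333% = 0.00683333.
Payoff takes n = ⌈−ln(1 − rB₀/P)/ln(1+r)⌉ = ⌈7.553⌉ = 8 payments; the last is £73.97.
Total paid = 7·£133.57 + £73.97 = £1,008.96.
Total interest = total paid − principal = £1,008.96 − £980.00 = £28.96.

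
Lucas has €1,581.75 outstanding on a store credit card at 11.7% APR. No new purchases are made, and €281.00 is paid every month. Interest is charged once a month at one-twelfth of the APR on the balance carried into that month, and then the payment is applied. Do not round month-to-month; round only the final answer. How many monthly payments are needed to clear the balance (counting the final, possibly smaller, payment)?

6 months

Monthly rate r = 11.7%/12 = 0.975% = 0.00975.
Recurrence: B ← B·(1+r) − €281.00.
Month 1: interest €15.42; balance after payment €1,316.17.
Month 2: interest €12.83; balance after payment €1,048.00.
Month 3: interest €10.22; balance after payment €777.22.
Month 4: interest €7.58; balance after payment €503.80.
Month 5: interest €4.91; balance after payment €227.71.
Month 6: interest €2.22; balance after payment €0.00.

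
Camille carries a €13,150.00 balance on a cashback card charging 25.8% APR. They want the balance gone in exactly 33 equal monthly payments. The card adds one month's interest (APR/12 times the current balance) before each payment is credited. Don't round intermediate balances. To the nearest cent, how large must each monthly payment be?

€560.52

Monthly rate r = 25.8%/12 = 2.15% = 0.0215.
Level-payment amortization: P = B₀·r / (1 − (1+r)^(−n)) = 13150.00·0.0215 / (1 − 1.0215^(−33)).
Denominator 1 − (1+r)^(−33) = 0.504397192.
P = 282.725 / 0.504397192 ≈ 560.52.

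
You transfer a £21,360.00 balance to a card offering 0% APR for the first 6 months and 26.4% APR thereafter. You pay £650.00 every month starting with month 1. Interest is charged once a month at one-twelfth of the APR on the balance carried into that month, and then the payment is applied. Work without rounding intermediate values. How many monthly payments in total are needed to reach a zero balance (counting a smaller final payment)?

Promo months 1–6 at r₀ = 0%/12 = 0; months 7+ at r₁ = 26.4%/12 = 0.022.
After month 6 (no interest yet): B = £21,360.00 − 6·£650.00 = £17,460.00.
Then at r₁ with £650.00/mo: n₂ = −ln(1 − r₁·B/P)/ln(1+r₁) ≈ 41.08 → 42 more payments.

48 payments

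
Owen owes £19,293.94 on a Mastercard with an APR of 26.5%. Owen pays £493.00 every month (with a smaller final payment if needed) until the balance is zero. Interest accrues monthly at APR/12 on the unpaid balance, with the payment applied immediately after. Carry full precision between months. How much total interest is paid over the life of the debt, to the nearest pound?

£25,778

Monthly rate r = 26.5%/12 = 2.20833% = 0.0220833.
Payoff takes n = ⌈−ln(1 − rB₀/P)/ln(1+r)⌉ = ⌈91.422⌉ = 92 payments; the last is £209.27.
Total paid = 91·£493.00 + £209.27 = £45,072.27.
Total interest = total paid − principal = £45,072.27 − £19,293.94 = £25,778.33.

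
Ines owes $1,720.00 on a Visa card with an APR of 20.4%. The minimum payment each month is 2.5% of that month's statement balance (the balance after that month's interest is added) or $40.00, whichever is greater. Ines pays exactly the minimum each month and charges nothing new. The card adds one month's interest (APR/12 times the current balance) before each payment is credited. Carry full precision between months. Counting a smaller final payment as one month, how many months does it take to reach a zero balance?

Monthly rate r = 20.4%/12 = 1.7% = 0.017.
While 2.5% of the post-interest balance exceeds $40.00, each month B ← (B·(1+r))·(1 − 0.025), i.e. B shrinks by the factor (1+r)·0.975 = 0.99157.
This holds for months 1–11. Entering month 12 the balance is $1,567.15; 2.5% of the post-interest balance is now below $40.00, so the flat $40.00 minimum applies from here.
From month 12 a fixed $40.00 at rate r clears $1,567.15 in 66 more payments. Total: 11 + 66 = 77 months.

77 months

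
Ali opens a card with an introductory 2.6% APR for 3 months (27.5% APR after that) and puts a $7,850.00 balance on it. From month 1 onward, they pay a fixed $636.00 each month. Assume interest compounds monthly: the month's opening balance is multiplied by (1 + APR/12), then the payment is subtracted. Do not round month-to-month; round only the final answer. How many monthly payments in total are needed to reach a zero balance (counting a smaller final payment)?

Promo months 1–3 at r₀ = 2.6%/12 = 0.00216667; months 4+ at r₁ = 27.5%/12 = 0.0229167.
After month 3: iterate B ← B·(1+r₀) − $636.00 for 3 months → $5,989.00.
Then at r₁ with $636.00/mo: n₂ = −ln(1 − r₁·B/P)/ln(1+r₁) ≈ 10.73 → 11 more payments.

14 payments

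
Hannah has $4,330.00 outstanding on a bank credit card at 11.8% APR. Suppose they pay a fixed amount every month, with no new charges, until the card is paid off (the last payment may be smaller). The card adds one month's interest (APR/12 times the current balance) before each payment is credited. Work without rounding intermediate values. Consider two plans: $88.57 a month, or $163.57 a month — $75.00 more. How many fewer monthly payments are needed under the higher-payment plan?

36 fewer payments

Monthly rate r = 11.8%/12 = 0.983333% = 0.00983333.
At $88.57/mo: n = ⌈−ln(1 − rB₀/P)/ln(1+r)⌉ = 67 payments (last $86.03); total interest = total paid − $4,330.00 = $1,601.65.
At $163.57/mo: 31 payments (last $133.19); total interest $710.29.
Payments saved = 67 − 31 = 36.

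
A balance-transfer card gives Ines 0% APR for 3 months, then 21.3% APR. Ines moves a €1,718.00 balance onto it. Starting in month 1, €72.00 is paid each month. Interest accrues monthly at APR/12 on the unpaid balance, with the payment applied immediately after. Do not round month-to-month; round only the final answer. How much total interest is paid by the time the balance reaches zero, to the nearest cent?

Promo months 1–3 at r₀ = 0%/12 = 0; months 4+ at r₁ = 21.3%/12 = 0.01775.
After month 3 (no interest yet): B = €1,718.00 − 3·€72.00 = €1,502.00.
Then at r₁ with €72.00/mo: n₂ = −ln(1 − r₁·B/P)/ln(1+r₁) ≈ 26.29 → 27 more payments.
Total paid = 29·€72.00 + €20.74 = €2,108.74; interest = €2,108.74 − €1,718.00 = €390.74.

€390.74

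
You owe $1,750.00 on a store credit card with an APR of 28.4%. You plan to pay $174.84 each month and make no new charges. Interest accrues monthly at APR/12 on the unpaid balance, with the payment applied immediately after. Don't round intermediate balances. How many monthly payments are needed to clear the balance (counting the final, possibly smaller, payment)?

Monthly rate r = 28.4%/12 = 2.36667% = 0.0236667.
Recurrence: B ← B·(1+r) − $174.84.
Month 1: interest $41.42; balance after payment $1,616.58.
Month 2: interest $38.26; balance after payment $1,480.00.
Closed form: n = −ln(1 − rB₀/P)/ln(1+r) = −ln(0.76312)/ln(1.02367) ≈ 11.558, so the balance reaches zero during payment 12.

12 months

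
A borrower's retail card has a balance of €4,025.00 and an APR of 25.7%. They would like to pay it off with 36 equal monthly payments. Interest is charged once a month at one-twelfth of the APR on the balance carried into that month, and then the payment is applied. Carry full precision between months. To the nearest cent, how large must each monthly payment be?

€161.53

Monthly rate r = 25.7%/12 = 2.14167% = 0.0214167.
Level-payment amortization: P = B₀·r / (1 − (1+r)^(−n)) = 4025.00·0.0214167 / (1 − 1.02142^(−36)).
Denominator 1 − (1+r)^(−36) = 0.533669138.
P = 86.2021 / 0.533669138 ≈ 161.53.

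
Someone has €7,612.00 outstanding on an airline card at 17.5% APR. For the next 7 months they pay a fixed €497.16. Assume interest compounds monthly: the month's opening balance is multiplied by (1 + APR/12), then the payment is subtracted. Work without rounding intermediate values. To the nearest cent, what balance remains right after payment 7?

Monthly rate r = 17.5%/12 = 1.45833% = 0.0145833.
Each month: B ← B·(1+r) − €497.16.
Month 1: interest €111.01; balance after payment €7,225.85.
Month 2: interest €105.38; balance after payment €6,834.07.
Month 3: interest €99.66; balance after payment €6,436.57.
Month 4: interest €93.87; balance after payment €6,033.28.
Month 5: interest €87.99; balance after payment €5,624.10.
Month 6: interest €82.02; balance after payment €5,208.96.
Month 7: interest €75.96; balance after payment €4,787.76.

€4,787.76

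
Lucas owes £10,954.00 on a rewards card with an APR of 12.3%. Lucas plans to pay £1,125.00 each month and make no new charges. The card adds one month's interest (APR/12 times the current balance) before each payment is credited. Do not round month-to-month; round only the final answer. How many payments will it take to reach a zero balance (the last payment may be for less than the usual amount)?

Monthly rate r = 12.3%/12 = 1.025% = 0.01025.
Recurrence: B ← B·(1+r) − £1,125.00.
Month 1: interest £112.28; balance after payment £9,941.28.
Month 2: interest £101.90; balance after payment £8,918.18.
Closed form: n = −ln(1 − rB₀/P)/ln(1+r) = −ln(0.9002)/ln(1.01025) ≈ 10.310, so the balance reaches zero during payment 11.

11 months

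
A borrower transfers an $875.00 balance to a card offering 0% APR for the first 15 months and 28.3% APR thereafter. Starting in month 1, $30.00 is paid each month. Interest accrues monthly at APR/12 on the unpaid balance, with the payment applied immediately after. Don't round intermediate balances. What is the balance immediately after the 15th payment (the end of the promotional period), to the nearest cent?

Promo months 1–15 at r₀ = 0%/12 = 0; months 16+ at r₁ = 28.3%/12 = 0.0235833.
After month 15 (no interest yet): B = $875.00 − 15·$30.00 = $425.00.

$425.00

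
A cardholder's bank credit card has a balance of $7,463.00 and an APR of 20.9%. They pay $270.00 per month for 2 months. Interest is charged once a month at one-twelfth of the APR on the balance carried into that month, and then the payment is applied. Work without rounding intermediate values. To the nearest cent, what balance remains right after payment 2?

$7,180.52

Monthly rate r = 20.9%/12 = 1.74167% = 0.0174167.
Each month: B ← B·(1+r) − $270.00.
Month 1: interest $129.98; balance after payment $7,322.98.
Month 2: interest $127.54; balance after payment $7,180.52.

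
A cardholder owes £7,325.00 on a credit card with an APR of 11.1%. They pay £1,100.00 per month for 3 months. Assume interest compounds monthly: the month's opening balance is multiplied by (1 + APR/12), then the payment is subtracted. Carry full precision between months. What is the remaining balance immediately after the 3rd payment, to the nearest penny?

Monthly rate r = 11.1%/12 = 0.925% = 0.00925.
Each month: B ← B·(1+r) − £1,100.00.
Month 1: interest £67.76; balance after payment £6,292.76.
Month 2: interest £58.21; balance after payment £5,250.96.
Month 3: interest £48.57; balance after payment £4,199.54.

£4,199.54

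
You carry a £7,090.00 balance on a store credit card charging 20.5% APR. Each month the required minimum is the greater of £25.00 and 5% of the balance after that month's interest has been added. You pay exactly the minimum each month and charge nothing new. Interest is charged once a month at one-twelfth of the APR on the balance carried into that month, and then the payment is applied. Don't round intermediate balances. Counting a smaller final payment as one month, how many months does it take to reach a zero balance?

102 months

Monthly rate r = 20.5%/12 = 1.70833% = 0.0170833.
While 5% of the post-interest balance exceeds £25.00, each month B ← (B·(1+r))·(1 − 0.05), i.e. B shrinks by the factor (1+r)·0.95 = 0.96623.
This holds for months 1–78. Entering month 79 the balance is £486.29; 5% of the post-interest balance is now below £25.00, so the flat £25.00 minimum applies from here.
From month 79 a fixed £25.00 at rate r clears £486.29 in 24 more payments. Total: 78 + 24 = 102 months.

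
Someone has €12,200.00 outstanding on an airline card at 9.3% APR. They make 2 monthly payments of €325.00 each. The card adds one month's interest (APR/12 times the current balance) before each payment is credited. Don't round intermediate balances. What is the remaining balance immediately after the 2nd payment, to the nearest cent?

€11,737.31

Monthly rate r = 9.3%/12 = 0.775% = 0.00775.
Each month: B ← B·(1+r) − €325.00.
Month 1: interest €94.55; balance after payment €11,969.55.
Month 2: interest €92.76; balance after payment €11,737.31.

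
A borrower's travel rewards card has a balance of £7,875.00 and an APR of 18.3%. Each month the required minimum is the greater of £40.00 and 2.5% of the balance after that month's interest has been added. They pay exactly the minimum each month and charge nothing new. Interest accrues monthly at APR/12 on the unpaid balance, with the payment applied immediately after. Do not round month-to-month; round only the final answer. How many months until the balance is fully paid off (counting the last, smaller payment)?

Monthly rate r = 18.3%/12 = 1.525% = 0.01525.
While 2.5% of the post-interest balance exceeds £40.00, each month B ← (B·(1+r))·(1 − 0.025), i.e. B shrinks by the factor (1+r)·0.975 = 0.98987.
This holds for months 1–158. Entering month 159 the balance is £1,575.85; 2.5% of the post-interest balance is now below £40.00, so the flat £40.00 minimum applies from here.
From month 159 a fixed £40.00 at rate r clears £1,575.85 in 61 more payments. Total: 158 + 61 = 219 months.

219 months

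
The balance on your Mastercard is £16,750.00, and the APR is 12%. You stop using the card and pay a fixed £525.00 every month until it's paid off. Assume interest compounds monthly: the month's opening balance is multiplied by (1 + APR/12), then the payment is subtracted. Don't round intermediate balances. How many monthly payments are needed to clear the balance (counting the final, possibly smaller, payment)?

Monthly rate r = 12%/12 = 1% = 0.01.
Recurrence: B ← B·(1+r) − £525.00.
Month 1: interest £167.50; balance after payment £16,392.50.
Month 2: interest £163.93; balance after payment £16,031.42.
Closed form: n = −ln(1 − rB₀/P)/ln(1+r) = −ln(0.68095)/ln(1.01) ≈ 38.618, so the balance reaches zero during payment 39.

39 payments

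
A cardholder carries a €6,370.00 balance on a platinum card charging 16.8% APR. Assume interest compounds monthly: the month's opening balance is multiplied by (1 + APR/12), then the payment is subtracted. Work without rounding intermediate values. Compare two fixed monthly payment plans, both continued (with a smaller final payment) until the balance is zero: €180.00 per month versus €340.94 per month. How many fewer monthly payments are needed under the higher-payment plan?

Monthly rate r = 16.8%/12 = 1.4% = 0.014.
At €180.00/mo: n = ⌈−ln(1 − rB₀/P)/ln(1+r)⌉ = 50 payments (last €36.91); total interest = total paid − €6,370.00 = €2,486.91.
At €340.94/mo: 22 payments (last €276.72); total interest €1,066.46.
Payments saved = 50 − 22 = 28.

28 fewer payments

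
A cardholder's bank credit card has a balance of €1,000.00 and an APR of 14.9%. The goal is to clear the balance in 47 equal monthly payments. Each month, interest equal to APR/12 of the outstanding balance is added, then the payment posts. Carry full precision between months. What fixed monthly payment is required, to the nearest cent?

Monthly rate r = 14.9%/12 = 1.24167% = 0.0124167.
Level-payment amortization: P = B₀·r / (1 − (1+r)^(−n)) = 1000.00·0.0124167 / (1 − 1.01242^(−47)).
Denominator 1 − (1+r)^(−47) = 0.440096016.
P = 12.4167 / 0.440096016 ≈ 28.21.

€28.21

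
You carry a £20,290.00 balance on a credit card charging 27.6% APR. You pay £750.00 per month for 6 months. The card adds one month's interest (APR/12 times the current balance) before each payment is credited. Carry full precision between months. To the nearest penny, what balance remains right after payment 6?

Monthly rate r = 27.6%/12 = 2.3% = 0.023.
Each month: B ← B·(1+r) − £750.00.
Month 1: interest £466.67; balance after payment £20,006.67.
Month 2: interest £460.15; balance after payment £19,716.82.
Month 3: interest £453.49; balance after payment £19,420.31.
Month 4: interest £446.67; balance after payment £19,116.98.
Month 5: interest £439.69; balance after payment £18,806.67.
Month 6: interest £432.55; balance after payment £18,489.22.

£18,489.22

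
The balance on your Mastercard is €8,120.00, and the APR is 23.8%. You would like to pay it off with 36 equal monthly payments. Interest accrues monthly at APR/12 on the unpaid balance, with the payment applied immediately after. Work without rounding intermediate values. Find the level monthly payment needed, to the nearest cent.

Monthly rate r = 23.8%/12 = 1.98333% = 0.0198333.
Level-payment amortization: P = B₀·r / (1 − (1+r)^(−n)) = 8120.00·0.0198333 / (1 − 1.01983^(−36)).
Denominator 1 − (1+r)^(−36) = 0.506884449.
P = 161.047 / 0.506884449 ≈ 317.72.

€317.72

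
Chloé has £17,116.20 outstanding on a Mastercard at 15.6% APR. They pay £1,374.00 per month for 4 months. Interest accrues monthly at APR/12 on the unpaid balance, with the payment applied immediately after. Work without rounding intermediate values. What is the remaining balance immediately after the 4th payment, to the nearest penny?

£12,419.65

Monthly rate r = 15.6%/12 = 1.3% = 0.013.
Each month: B ← B·(1+r) − £1,374.00.
Month 1: interest £222.51; balance after payment £15,964.71.
Month 2: interest £207.54; balance after payment £14,798.25.
Month 3: interest £192.38; balance after payment £13,616.63.
Month 4: interest £177.02; balance after payment £12,419.65.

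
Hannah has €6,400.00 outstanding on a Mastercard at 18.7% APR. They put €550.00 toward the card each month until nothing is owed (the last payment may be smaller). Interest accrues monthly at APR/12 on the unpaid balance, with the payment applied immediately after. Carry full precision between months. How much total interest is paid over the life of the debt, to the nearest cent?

€716.71

Monthly rate r = 18.7%/12 = 1.55833% = 0.0155833.
Payoff takes n = ⌈−ln(1 − rB₀/P)/ln(1+r)⌉ = ⌈12.939⌉ = 13 payments; the last is €516.71.
Total paid = 12·€550.00 + €516.71 = €7,116.71.
Total interest = total paid − principal = €7,116.71 − €6,400.00 = €716.71.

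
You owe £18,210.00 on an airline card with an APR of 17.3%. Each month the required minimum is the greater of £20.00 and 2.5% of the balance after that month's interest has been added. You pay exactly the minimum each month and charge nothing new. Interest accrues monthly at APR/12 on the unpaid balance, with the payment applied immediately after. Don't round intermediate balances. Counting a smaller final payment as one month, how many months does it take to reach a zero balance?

Monthly rate r = 17.3%/12 = 1.44167% = 0.0144167.
While 2.5% of the post-interest balance exceeds £20.00, each month B ← (B·(1+r))·(1 − 0.025), i.e. B shrinks by the factor (1+r)·0.975 = 0.98906.
This holds for months 1–286. Entering month 287 the balance is £782.55; 2.5% of the post-interest balance is now below £20.00, so the flat £20.00 minimum applies from here.
From month 287 a fixed £20.00 at rate r clears £782.55 in 59 more payments. Total: 286 + 59 = 345 months.

345 months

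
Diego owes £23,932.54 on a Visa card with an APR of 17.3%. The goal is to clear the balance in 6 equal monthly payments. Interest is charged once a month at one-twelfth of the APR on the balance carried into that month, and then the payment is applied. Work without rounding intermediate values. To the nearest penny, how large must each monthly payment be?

£4,192.42

Monthly rate r = 17.3%/12 = 1.44167% = 0.0144167.
Level-payment amortization: P = B₀·r / (1 − (1+r)^(−n)) = 23932.54·0.0144167 / (1 − 1.01442^(−6)).
Denominator 1 − (1+r)^(−6) = 0.0822978605.
P = 345.027 / 0.0822978605 ≈ 4192.42.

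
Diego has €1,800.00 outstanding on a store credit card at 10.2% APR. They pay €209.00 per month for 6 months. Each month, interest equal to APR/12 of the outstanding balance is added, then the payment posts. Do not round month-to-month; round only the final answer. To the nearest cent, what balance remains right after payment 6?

€612.82

Monthly rate r = 10.2%/12 = 0.85% = 0.0085.
Each month: B ← B·(1+r) − €209.00.
Month 1: interest €15.30; balance after payment €1,606.30.
Month 2: interest €13.65; balance after payment €1,410.95.
Month 3: interest €11.99; balance after payment €1,213.95.
Month 4: interest €10.32; balance after payment €1,015.27.
Month 5: interest €8.63; balance after payment €814.89.
Month 6: interest €6.93; balance after payment €612.82.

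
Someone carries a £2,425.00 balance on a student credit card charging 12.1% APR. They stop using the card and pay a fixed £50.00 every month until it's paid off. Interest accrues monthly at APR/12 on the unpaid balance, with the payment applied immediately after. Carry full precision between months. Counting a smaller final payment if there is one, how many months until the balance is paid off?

Monthly rate r = 12.1%/12 = 1.00833% = 0.0100833.
Recurrence: B ← B·(1+r) − £50.00.
Month 1: interest £24.45; balance after payment £2,399.45.
Month 2: interest £24.19; balance after payment £2,373.65.
Closed form: n = −ln(1 − rB₀/P)/ln(1+r) = −ln(0.51096)/ln(1.01008) ≈ 66.927, so the balance reaches zero during payment 67.

67 payments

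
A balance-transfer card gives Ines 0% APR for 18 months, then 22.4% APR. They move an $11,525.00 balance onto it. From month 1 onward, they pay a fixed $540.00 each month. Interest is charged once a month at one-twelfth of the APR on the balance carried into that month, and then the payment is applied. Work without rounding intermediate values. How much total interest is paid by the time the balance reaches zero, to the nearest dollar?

Promo months 1–18 at r₀ = 0%/12 = 0; months 19+ at r₁ = 22.4%/12 = 0.0186667.
After month 18 (no interest yet): B = $11,525.00 − 18·$540.00 = $1,805.00.
Then at r₁ with $540.00/mo: n₂ = −ln(1 − r₁·B/P)/ln(1+r₁) ≈ 3.48 → 4 more payments.
Total paid = 21·$540.00 + $262.36 = $11,602.36; interest = $11,602.36 − $11,525.00 = $77.36.

$77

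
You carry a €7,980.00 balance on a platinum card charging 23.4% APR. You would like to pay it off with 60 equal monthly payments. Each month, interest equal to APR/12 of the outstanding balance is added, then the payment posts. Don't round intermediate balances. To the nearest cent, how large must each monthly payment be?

Monthly rate r = 23.4%/12 = 1.95% = 0.0195.
Level-payment amortization: P = B₀·r / (1 − (1+r)^(−n)) = 7980.00·0.0195 / (1 − 1.0195^(−60)).
Denominator 1 − (1+r)^(−60) = 0.686118158.
P = 155.61 / 0.686118158 ≈ 226.80.

€226.80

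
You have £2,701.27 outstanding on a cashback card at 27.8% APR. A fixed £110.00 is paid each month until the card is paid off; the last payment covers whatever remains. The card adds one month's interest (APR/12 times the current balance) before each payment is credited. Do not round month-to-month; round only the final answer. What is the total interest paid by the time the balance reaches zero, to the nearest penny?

Monthly rate r = 27.8%/12 = 2.31667% = 0.0231667.
Payoff takes n = ⌈−ln(1 − rB₀/P)/ln(1+r)⌉ = ⌈36.740⌉ = 37 payments; the last is £81.59.
Total paid = 36·£110.00 + £81.59 = £4,041.59.
Total interest = total paid − principal = £4,041.59 − £2,701.27 = £1,340.32.

£1,340.32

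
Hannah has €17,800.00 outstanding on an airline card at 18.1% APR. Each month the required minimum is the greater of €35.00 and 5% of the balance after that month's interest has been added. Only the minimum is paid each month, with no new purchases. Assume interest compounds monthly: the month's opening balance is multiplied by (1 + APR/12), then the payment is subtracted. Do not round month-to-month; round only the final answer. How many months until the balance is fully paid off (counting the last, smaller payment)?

Monthly rate r = 18.1%/12 = 1.50833% = 0.0150833.
While 5% of the post-interest balance exceeds €35.00, each month B ← (B·(1+r))·(1 − 0.05), i.e. B shrinks by the factor (1+r)·0.95 = 0.96433.
This holds for months 1–90. Entering month 91 the balance is €677.17; 5% of the post-interest balance is now below €35.00, so the flat €35.00 minimum applies from here.
From month 91 a fixed €35.00 at rate r clears €677.17 in 24 more payments. Total: 90 + 24 = 114 months.

114 months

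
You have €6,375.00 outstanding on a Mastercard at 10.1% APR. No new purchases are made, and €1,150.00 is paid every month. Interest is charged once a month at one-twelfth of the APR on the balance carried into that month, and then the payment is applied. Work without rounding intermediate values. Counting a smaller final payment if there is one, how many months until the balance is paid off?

Monthly rate r = 10.1%/12 = 0.841667% = 0.00841667.
Recurrence: B ← B·(1+r) − €1,150.00.
Month 1: interest €53.66; balance after payment €5,278.66.
Month 2: interest €44.43; balance after payment €4,173.08.
Month 3: interest €35.12; balance after payment €3,058.21.
Month 4: interest €25.74; balance after payment €1,933.95.
Month 5: interest €16.28; balance after payment €800.23.
Month 6: interest €6.74; balance after payment €0.00.

6 payments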